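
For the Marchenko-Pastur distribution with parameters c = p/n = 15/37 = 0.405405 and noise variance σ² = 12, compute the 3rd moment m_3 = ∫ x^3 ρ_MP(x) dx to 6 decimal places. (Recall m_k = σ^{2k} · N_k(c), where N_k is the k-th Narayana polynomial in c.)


E[X³] = σ⁶ (1 + 3c + c²) (third MP moment). With σ² = 12 (so σ⁶ = 1728) and c = 15/37 = 0.405405: E[X³] = 1728 · (1 + 3·0.405405 + (0.405405)²) = 1728 · 2.380570.

So E[X^3] = 4113.624543.


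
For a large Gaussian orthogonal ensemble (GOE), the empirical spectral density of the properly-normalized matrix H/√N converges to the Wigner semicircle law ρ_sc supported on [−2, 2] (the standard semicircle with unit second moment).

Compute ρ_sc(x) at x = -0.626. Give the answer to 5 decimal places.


ρ_sc(x) = (1/(2π)) √(4 − x²). With x = -0.626:
  4 − x² = 4 − (-0.626)² = 4 − 0.391876 = 3.608124.
  √(4 − x²) = 1.899506.
  1/(2π) = 0.159155.
  ρ_sc(-0.626) = 0.159155 · 1.899506 = 0.302316.

Rounded to 5 decimal places: ρ_sc(-0.626) ≈ 0.30232.


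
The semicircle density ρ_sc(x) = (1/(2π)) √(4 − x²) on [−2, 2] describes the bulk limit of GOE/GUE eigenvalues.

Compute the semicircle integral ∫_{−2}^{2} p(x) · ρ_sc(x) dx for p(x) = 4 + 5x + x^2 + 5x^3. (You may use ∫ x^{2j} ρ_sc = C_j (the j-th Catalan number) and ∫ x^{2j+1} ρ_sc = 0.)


Write p(x) = Σ a_i x^i, split into monomials and integrate each against ρ_sc separately.
Using ∫ x^{2j} ρ_sc = C_j = (1/(j+1)) C(2j, j) (Catalan numbers) and ∫ x^{2j+1} ρ_sc = 0 (odd monomials vanish by symmetry):
  i = 0 (even): a_0 · C_{0} = 4 · 1 = 4
  i = 1 (odd): ∫ x^1 ρ_sc = 0 (vanishes)
  i = 2 (even): a_2 · C_{1} = 1 · 1 = 1
  i = 3 (odd): ∫ x^3 ρ_sc = 0 (vanishes)

Summing the contributions: ∫_{−2}^{2} p(x) ρ_sc(x) dx = 4 + 1 = 5.


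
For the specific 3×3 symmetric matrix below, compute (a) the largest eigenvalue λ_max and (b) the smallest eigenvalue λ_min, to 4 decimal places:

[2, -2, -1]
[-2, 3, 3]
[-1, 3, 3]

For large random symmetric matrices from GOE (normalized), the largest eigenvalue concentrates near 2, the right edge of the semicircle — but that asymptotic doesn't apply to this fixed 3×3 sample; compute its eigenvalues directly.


Since M is real symmetric, all three eigenvalues are real; they are the roots of det(λI − M) = λ³ − (tr M) λ² + s λ − det M, where s is the sum of the principal 2×2 minors.
tr M = 2 + 3 + 3 = 8.
s = (2·3 − (-2)²) + (2·3 − (-1)²) + (3·3 − 3²) = 2 + 5 + 0 = 7.
det M (expand along row 1) = 2·0 − (-2)·(-3) + (-1)·(-3) = -3.
Characteristic polynomial: λ³ − 8λ² + 7λ + 3 = 0.
Substitute λ = y + (tr M)/3 = y + 2.666667 to remove the quadratic term: y³ + p·y + q = 0 with p = s − (tr M)²/3 = -14.333333 and q = −2(tr M)³/27 + (tr M)·s/3 − det M = -16.259259.
Three real roots ⇒ use the trigonometric (Viète) form: r = 2√(−p/3) = 4.371626, φ = arccos(3q/(p·r)) = arccos(0.778452) = 0.678600 rad.
y_k = r·cos(φ/3 − 2πk/3) for k = 0, 1, 2 gives y = 4.260261, -1.281035, -2.979226.
λ_k = y_k + 2.666667 gives λ = 6.9269, 1.3856, -0.3126 (check: the sum is 8.0000 = tr M).

Hence λ_max = 6.9269 and λ_min = -0.3126.


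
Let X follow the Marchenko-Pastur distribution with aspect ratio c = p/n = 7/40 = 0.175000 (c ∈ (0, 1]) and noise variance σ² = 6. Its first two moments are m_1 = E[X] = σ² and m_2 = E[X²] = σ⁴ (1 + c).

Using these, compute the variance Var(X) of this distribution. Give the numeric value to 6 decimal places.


m_1 = E[X] = σ² = 6, so m_1² = 36.
m_2 = E[X²] = σ⁴ (1 + c) = 36 · (1 + 0.175000) = 36 · 1.175000 = 42.300000.
(Note m_2 − m_1² simplifies to c · σ⁴ = 0.175000 · 36.)

Var(X) = m_2 − m_1² = 42.300000 − 36 = 6.300000.


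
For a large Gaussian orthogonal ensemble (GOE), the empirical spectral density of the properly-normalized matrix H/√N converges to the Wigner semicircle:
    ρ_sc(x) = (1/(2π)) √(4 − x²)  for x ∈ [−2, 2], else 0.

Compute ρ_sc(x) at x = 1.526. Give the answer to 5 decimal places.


ρ_sc(x) = (1/(2π)) √(4 − x²). With x = 1.526:
  4 − x² = 4 − (1.526)² = 4 − 2.328676 = 1.671324.
  √(4 − x²) = 1.292797.
  1/(2π) = 0.159155.
  ρ_sc(1.526) = 0.159155 · 1.292797 = 0.205755.

Rounded to 5 decimal places: ρ_sc(1.526) ≈ 0.20576.


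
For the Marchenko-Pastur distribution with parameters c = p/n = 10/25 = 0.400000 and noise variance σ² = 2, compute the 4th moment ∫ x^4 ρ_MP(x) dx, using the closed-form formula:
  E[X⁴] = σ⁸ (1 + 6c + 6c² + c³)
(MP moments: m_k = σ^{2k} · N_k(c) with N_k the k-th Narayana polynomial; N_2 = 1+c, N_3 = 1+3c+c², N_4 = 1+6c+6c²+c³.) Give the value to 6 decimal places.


E[X⁴] = σ⁸ (1 + 6c + 6c² + c³) (fourth MP moment). With σ² = 2 (so σ⁸ = 16) and c = 10/25 = 0.400000: E[X⁴] = 16 · (1 + 6·0.400000 + 6·(0.400000)² + (0.400000)³) = 16 · 4.424000.

So E[X^4] = 70.784000.


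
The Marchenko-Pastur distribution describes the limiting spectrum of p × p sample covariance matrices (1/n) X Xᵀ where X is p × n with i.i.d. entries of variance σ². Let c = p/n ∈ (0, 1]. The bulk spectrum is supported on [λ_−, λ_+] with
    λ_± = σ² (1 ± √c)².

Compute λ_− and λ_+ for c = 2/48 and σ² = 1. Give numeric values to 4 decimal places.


c = 2/48 = 0.041667; √c = 0.204124.
λ_− = σ² (1 − √c)² = 1 · (1 − 0.204124)² = 1 · (0.795876)² = 0.633418.
λ_+ = σ² (1 + √c)² = 1 · (1 + 0.204124)² = 1 · (1.204124)² = 1.449915.

Rounded to 4 decimal places: λ_− ≈ 0.6334, λ_+ ≈ 1.4499.


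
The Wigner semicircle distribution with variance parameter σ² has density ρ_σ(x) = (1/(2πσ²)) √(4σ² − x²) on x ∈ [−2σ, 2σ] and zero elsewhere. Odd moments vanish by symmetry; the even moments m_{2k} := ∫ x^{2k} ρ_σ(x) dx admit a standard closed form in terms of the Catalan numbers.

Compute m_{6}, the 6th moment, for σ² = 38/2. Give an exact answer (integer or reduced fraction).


By the scaled semicircle moment identity, m_{2k} = σ^{2k} · C_k with k = 3.
C_3 = (1/(k+1)) · C(2k, k) = (1/4) · C(6, 3) = (1/4) · 20 = 5.
σ^{2k} = (σ²)^k = (38/2)^3 = 6859.

Therefore m_{6} = σ^{6} · C_3 = 6859 · 5 = 34295.


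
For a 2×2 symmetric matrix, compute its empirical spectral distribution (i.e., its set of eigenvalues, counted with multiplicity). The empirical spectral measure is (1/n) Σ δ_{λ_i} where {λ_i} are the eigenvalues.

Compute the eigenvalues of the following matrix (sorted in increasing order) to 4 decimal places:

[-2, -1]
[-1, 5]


Since M is real symmetric, both eigenvalues are real; they are the roots of det(λI − M) = λ² − (tr M) λ + det M.
tr M = -2 + 5 = 3.
det M = (-2)·5 − (-1)² = -10 − 1 = -11.
Characteristic polynomial: λ² − 3λ − 11 = 0.
Discriminant Δ = (tr M)² − 4·det M = 9 − (-44) = 53; √Δ = 7.280110.
λ = (tr M ± √Δ)/2 = (3 ± 7.280110)/2, giving (tr M − √Δ)/2 = -2.1401 and (tr M + √Δ)/2 = 5.1401.

Eigenvalues sorted in increasing order: [-2.1401, 5.1401].


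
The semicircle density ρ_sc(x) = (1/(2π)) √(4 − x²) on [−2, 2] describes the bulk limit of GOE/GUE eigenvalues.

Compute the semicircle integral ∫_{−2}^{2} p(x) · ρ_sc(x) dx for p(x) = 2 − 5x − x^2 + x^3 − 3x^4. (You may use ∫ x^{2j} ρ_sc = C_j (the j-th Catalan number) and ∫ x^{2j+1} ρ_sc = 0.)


Write p(x) = Σ a_i x^i, split into monomials and integrate each against ρ_sc separately.
Using ∫ x^{2j} ρ_sc = C_j = (1/(j+1)) C(2j, j) (Catalan numbers) and ∫ x^{2j+1} ρ_sc = 0 (odd monomials vanish by symmetry):
  i = 0 (even): a_0 · C_{0} = 2 · 1 = 2
  i = 1 (odd): ∫ x^1 ρ_sc = 0 (vanishes)
  i = 2 (even): a_2 · C_{1} = -1 · 1 = -1
  i = 3 (odd): ∫ x^3 ρ_sc = 0 (vanishes)
  i = 4 (even): a_4 · C_{2} = -3 · 2 = -6

Summing the contributions: ∫_{−2}^{2} p(x) ρ_sc(x) dx = 2 + (-1) + (-6) = -5.


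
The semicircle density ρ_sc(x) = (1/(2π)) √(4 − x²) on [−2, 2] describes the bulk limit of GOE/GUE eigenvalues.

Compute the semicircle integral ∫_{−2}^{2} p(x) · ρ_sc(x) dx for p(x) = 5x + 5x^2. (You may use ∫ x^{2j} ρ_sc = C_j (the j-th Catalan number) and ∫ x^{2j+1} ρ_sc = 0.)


Write p(x) = Σ a_i x^i, split into monomials and integrate each against ρ_sc separately.
Using ∫ x^{2j} ρ_sc = C_j = (1/(j+1)) C(2j, j) (Catalan numbers) and ∫ x^{2j+1} ρ_sc = 0 (odd monomials vanish by symmetry):
  i = 1 (odd): ∫ x^1 ρ_sc = 0 (vanishes)
  i = 2 (even): a_2 · C_{1} = 5 · 1 = 5

Summing the contributions: ∫_{−2}^{2} p(x) ρ_sc(x) dx = 5.


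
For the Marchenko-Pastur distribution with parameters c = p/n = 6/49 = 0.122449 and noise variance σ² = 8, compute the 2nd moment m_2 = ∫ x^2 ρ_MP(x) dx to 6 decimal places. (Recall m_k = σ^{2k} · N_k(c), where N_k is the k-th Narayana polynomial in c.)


E[X²] = σ⁴ (1 + c) (second MP moment). With σ² = 8 (so σ⁴ = 64) and c = 6/49 = 0.122449: E[X²] = 64 · (1 + 0.122449) = 64 · 1.122449.

So E[X^2] = 71.836735.


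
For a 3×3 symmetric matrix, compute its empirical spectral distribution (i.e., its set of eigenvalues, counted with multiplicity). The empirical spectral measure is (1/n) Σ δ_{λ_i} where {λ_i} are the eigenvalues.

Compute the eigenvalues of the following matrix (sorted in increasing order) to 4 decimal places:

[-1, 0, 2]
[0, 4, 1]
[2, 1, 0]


Since M is real symmetric, all three eigenvalues are real; they are the roots of det(λI − M) = λ³ − (tr M) λ² + s λ − det M, where s is the sum of the principal 2×2 minors.
tr M = -1 + 4 + 0 = 3.
s = ((-1)·4 − 0²) + ((-1)·0 − 2²) + (4·0 − 1²) = -4 + (-4) + (-1) = -9.
det M (expand along row 1) = (-1)·(-1) − 0·(-2) + 2·(-8) = -15.
Characteristic polynomial: λ³ − 3λ² − 9λ + 15 = 0.
Substitute λ = y + (tr M)/3 = y + 1.000000 to remove the quadratic term: y³ + p·y + q = 0 with p = s − (tr M)²/3 = -12.000000 and q = −2(tr M)³/27 + (tr M)·s/3 − det M = 4.000000.
Three real roots ⇒ use the trigonometric (Viète) form: r = 2√(−p/3) = 4.000000, φ = arccos(3q/(p·r)) = arccos(-0.250000) = 1.823477 rad.
y_k = r·cos(φ/3 − 2πk/3) for k = 0, 1, 2 gives y = 3.283567, 0.336509, -3.620076.
λ_k = y_k + 1.000000 gives λ = 4.2836, 1.3365, -2.6201 (check: the sum is 3.0000 = tr M).

Eigenvalues sorted in increasing order: [-2.6201, 1.3365, 4.2836].


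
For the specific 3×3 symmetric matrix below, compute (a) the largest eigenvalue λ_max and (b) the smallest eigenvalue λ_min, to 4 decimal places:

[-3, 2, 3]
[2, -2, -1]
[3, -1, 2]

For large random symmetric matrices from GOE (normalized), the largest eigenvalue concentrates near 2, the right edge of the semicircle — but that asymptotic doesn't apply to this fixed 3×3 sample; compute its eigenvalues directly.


Since M is real symmetric, all three eigenvalues are real; they are the roots of det(λI − M) = λ³ − (tr M) λ² + s λ − det M, where s is the sum of the principal 2×2 minors.
tr M = -3 + (-2) + 2 = -3.
s = ((-3)·(-2) − 2²) + ((-3)·2 − 3²) + ((-2)·2 − (-1)²) = 2 + (-15) + (-5) = -18.
det M (expand along row 1) = (-3)·(-5) − 2·7 + 3·4 = 13.
Characteristic polynomial: λ³ + 3λ² − 18λ − 13 = 0.
Substitute λ = y + (tr M)/3 = y − 1.000000 to remove the quadratic term: y³ + p·y + q = 0 with p = s − (tr M)²/3 = -21.000000 and q = −2(tr M)³/27 + (tr M)·s/3 − det M = 7.000000.
Three real roots ⇒ use the trigonometric (Viète) form: r = 2√(−p/3) = 5.291503, φ = arccos(3q/(p·r)) = arccos(-0.188982) = 1.760922 rad.
y_k = r·cos(φ/3 − 2πk/3) for k = 0, 1, 2 gives y = 4.405813, 0.335126, -4.740939.
λ_k = y_k − 1.000000 gives λ = 3.4058, -0.6649, -5.7409 (check: the sum is -3.0000 = tr M).

Hence λ_max = 3.4058 and λ_min = -5.7409.


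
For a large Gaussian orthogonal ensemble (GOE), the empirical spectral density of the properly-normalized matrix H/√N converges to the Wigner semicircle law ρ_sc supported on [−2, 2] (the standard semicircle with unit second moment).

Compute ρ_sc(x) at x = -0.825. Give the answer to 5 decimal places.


ρ_sc(x) = (1/(2π)) √(4 − x²). With x = -0.825:
  4 − x² = 4 − (-0.825)² = 4 − 0.680625 = 3.319375.
  √(4 − x²) = 1.821915.
  1/(2π) = 0.159155.
  ρ_sc(-0.825) = 0.159155 · 1.821915 = 0.289967.

Rounded to 5 decimal places: ρ_sc(-0.825) ≈ 0.28997.


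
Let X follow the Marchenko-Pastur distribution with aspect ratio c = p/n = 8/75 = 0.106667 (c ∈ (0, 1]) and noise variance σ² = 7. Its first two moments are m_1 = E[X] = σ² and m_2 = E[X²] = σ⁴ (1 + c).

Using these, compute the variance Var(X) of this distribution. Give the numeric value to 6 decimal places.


m_1 = E[X] = σ² = 7, so m_1² = 49.
m_2 = E[X²] = σ⁴ (1 + c) = 49 · (1 + 0.106667) = 49 · 1.106667 = 54.226667.
(Note m_2 − m_1² simplifies to c · σ⁴ = 0.106667 · 49.)

Var(X) = m_2 − m_1² = 54.226667 − 49 = 5.226667.


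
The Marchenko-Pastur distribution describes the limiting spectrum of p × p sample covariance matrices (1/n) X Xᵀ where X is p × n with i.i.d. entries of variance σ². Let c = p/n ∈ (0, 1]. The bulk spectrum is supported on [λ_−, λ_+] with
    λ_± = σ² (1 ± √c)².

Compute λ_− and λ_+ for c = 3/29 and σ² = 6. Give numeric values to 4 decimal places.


c = 3/29 = 0.103448; √c = 0.321634.
λ_− = σ² (1 − √c)² = 6 · (1 − 0.321634)² = 6 · (0.678366)² = 2.761085.
λ_+ = σ² (1 + √c)² = 6 · (1 + 0.321634)² = 6 · (1.321634)² = 10.480295.

Rounded to 4 decimal places: λ_− ≈ 2.7611, λ_+ ≈ 10.4803.


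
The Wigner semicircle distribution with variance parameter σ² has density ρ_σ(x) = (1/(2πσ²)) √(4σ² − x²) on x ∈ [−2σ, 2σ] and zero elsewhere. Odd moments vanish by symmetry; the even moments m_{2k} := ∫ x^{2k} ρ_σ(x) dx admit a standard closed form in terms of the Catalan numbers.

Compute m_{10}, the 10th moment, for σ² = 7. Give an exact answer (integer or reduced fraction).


By the scaled semicircle moment identity, m_{2k} = σ^{2k} · C_k with k = 5.
C_5 = (1/(k+1)) · C(2k, k) = (1/6) · C(10, 5) = (1/6) · 252 = 42.
σ^{2k} = (σ²)^k = (7)^5 = 16807.

Therefore m_{10} = σ^{10} · C_5 = 16807 · 42 = 705894.


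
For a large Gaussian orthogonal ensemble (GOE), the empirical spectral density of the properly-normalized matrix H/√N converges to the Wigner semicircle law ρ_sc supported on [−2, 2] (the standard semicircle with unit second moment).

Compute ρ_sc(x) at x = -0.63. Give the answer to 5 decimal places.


ρ_sc(x) = (1/(2π)) √(4 − x²). With x = -0.63:
  4 − x² = 4 − (-0.63)² = 4 − 0.396900 = 3.603100.
  √(4 − x²) = 1.898183.
  1/(2π) = 0.159155.
  ρ_sc(-0.63) = 0.159155 · 1.898183 = 0.302105.

Rounded to 5 decimal places: ρ_sc(-0.63) ≈ 0.30211.


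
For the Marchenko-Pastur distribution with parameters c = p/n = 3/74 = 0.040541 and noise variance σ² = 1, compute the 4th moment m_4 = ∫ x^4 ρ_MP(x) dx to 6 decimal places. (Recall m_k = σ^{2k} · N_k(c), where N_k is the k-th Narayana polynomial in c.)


E[X⁴] = σ⁸ (1 + 6c + 6c² + c³) (fourth MP moment). With σ² = 1 (so σ⁸ = 1) and c = 3/74 = 0.040541: E[X⁴] = 1 · (1 + 6·0.040541 + 6·(0.040541)² + (0.040541)³) = 1 · 1.253171.

So E[X^4] = 1.253171.


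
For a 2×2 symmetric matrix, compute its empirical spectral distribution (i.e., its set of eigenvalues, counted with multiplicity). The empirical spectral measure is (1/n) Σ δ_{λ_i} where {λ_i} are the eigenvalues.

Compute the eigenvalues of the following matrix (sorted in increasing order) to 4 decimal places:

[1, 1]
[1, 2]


Since M is real symmetric, both eigenvalues are real; they are the roots of det(λI − M) = λ² − (tr M) λ + det M.
tr M = 1 + 2 = 3.
det M = 1·2 − 1² = 2 − 1 = 1.
Characteristic polynomial: λ² − 3λ + 1 = 0.
Discriminant Δ = (tr M)² − 4·det M = 9 − 4 = 5; √Δ = 2.236068.
λ = (tr M ± √Δ)/2 = (3 ± 2.236068)/2, giving (tr M − √Δ)/2 = 0.3820 and (tr M + √Δ)/2 = 2.6180.

Eigenvalues sorted in increasing order: [0.3820, 2.6180].


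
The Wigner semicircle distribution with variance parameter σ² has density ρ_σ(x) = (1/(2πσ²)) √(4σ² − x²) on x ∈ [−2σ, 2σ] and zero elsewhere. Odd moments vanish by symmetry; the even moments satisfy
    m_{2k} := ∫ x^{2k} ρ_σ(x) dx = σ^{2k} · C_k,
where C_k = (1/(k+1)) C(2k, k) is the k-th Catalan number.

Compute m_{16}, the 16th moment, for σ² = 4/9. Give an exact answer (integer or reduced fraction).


By the scaled semicircle moment identity, m_{2k} = σ^{2k} · C_k with k = 8.
C_8 = (1/(k+1)) · C(2k, k) = (1/9) · C(16, 8) = (1/9) · 12870 = 1430.
σ^{2k} = (σ²)^k = (4/9)^8 = 65536/43046721.

Therefore m_{16} = σ^{16} · C_8 = (65536/43046721) · 1430 = 93716480/43046721.


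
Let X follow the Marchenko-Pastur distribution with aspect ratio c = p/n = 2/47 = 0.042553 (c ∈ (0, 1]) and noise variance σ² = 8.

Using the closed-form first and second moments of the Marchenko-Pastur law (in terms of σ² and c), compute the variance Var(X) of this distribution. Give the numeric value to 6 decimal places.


Recall the MP moments m_1 = E[X] = σ² and m_2 = E[X²] = σ⁴ (1 + c).
m_1 = E[X] = σ² = 8, so m_1² = 64.
m_2 = E[X²] = σ⁴ (1 + c) = 64 · (1 + 0.042553) = 64 · 1.042553 = 66.723404.
(Note m_2 − m_1² simplifies to c · σ⁴ = 0.042553 · 64.)

Var(X) = m_2 − m_1² = 66.723404 − 64 = 2.723404.


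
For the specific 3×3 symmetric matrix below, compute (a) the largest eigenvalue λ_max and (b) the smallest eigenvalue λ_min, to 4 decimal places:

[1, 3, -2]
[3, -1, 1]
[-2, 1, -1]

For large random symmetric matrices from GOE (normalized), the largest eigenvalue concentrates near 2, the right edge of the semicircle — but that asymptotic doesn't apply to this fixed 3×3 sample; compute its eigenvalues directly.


Since M is real symmetric, all three eigenvalues are real; they are the roots of det(λI − M) = λ³ − (tr M) λ² + s λ − det M, where s is the sum of the principal 2×2 minors.
tr M = 1 + (-1) + (-1) = -1.
s = (1·(-1) − 3²) + (1·(-1) − (-2)²) + ((-1)·(-1) − 1²) = -10 + (-5) + 0 = -15.
det M (expand along row 1) = 1·0 − 3·(-1) + (-2)·1 = 1.
Characteristic polynomial: λ³ + λ² − 15λ − 1 = 0.
Substitute λ = y + (tr M)/3 = y − 0.333333 to remove the quadratic term: y³ + p·y + q = 0 with p = s − (tr M)²/3 = -15.333333 and q = −2(tr M)³/27 + (tr M)·s/3 − det M = 4.074074.
Three real roots ⇒ use the trigonometric (Viète) form: r = 2√(−p/3) = 4.521553, φ = arccos(3q/(p·r)) = arccos(-0.176289) = 1.748012 rad.
y_k = r·cos(φ/3 − 2πk/3) for k = 0, 1, 2 gives y = 3.775480, 0.266941, -4.042421.
λ_k = y_k − 0.333333 gives λ = 3.4421, -0.0664, -4.3758 (check: the sum is -1.0000 = tr M).

Hence λ_max = 3.4421 and λ_min = -4.3758.


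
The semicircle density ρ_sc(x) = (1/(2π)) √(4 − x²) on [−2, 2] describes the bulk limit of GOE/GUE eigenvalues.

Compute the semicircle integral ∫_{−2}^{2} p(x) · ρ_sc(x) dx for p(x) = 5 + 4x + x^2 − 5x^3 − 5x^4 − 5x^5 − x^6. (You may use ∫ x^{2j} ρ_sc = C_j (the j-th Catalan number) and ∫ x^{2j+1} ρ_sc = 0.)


Write p(x) = Σ a_i x^i, split into monomials and integrate each against ρ_sc separately.
Using ∫ x^{2j} ρ_sc = C_j = (1/(j+1)) C(2j, j) (Catalan numbers) and ∫ x^{2j+1} ρ_sc = 0 (odd monomials vanish by symmetry):
  i = 0 (even): a_0 · C_{0} = 5 · 1 = 5
  i = 1 (odd): ∫ x^1 ρ_sc = 0 (vanishes)
  i = 2 (even): a_2 · C_{1} = 1 · 1 = 1
  i = 3 (odd): ∫ x^3 ρ_sc = 0 (vanishes)
  i = 4 (even): a_4 · C_{2} = -5 · 2 = -10
  i = 5 (odd): ∫ x^5 ρ_sc = 0 (vanishes)
  i = 6 (even): a_6 · C_{3} = -1 · 5 = -5

Summing the contributions: ∫_{−2}^{2} p(x) ρ_sc(x) dx = 5 + 1 + (-10) + (-5) = -9.


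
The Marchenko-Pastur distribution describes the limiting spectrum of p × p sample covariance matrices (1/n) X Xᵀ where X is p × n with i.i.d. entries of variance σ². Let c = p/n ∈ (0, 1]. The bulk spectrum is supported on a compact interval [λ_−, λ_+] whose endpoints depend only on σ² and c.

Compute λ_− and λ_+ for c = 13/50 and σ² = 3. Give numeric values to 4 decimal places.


c = 13/50 = 0.260000; √c = 0.509902.
λ_− = σ² (1 − √c)² = 3 · (1 − 0.509902)² = 3 · (0.490098)² = 0.720588.
λ_+ = σ² (1 + √c)² = 3 · (1 + 0.509902)² = 3 · (1.509902)² = 6.839412.

Rounded to 4 decimal places: λ_− ≈ 0.7206, λ_+ ≈ 6.8394.


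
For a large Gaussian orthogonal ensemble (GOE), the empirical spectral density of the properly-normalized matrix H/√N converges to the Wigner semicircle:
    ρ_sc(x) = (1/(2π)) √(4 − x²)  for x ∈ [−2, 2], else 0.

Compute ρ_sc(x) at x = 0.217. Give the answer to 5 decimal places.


ρ_sc(x) = (1/(2π)) √(4 − x²). With x = 0.217:
  4 − x² = 4 − (0.217)² = 4 − 0.047089 = 3.952911.
  √(4 − x²) = 1.988193.
  1/(2π) = 0.159155.
  ρ_sc(0.217) = 0.159155 · 1.988193 = 0.316431.

Rounded to 5 decimal places: ρ_sc(0.217) ≈ 0.31643.


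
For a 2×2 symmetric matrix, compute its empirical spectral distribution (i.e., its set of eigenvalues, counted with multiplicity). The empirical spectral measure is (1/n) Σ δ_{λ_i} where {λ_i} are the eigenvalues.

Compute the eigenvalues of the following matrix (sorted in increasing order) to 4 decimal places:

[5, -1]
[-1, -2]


Since M is real symmetric, both eigenvalues are real; they are the roots of det(λI − M) = λ² − (tr M) λ + det M.
tr M = 5 + (-2) = 3.
det M = 5·(-2) − (-1)² = -10 − 1 = -11.
Characteristic polynomial: λ² − 3λ − 11 = 0.
Discriminant Δ = (tr M)² − 4·det M = 9 − (-44) = 53; √Δ = 7.280110.
λ = (tr M ± √Δ)/2 = (3 ± 7.280110)/2, giving (tr M − √Δ)/2 = -2.1401 and (tr M + √Δ)/2 = 5.1401.

Eigenvalues sorted in increasing order: [-2.1401, 5.1401].


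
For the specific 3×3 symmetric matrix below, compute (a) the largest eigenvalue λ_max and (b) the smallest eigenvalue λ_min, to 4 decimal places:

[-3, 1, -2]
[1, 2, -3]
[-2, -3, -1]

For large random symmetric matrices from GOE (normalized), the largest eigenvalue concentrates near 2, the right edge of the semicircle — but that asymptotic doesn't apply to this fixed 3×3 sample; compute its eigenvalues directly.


Since M is real symmetric, all three eigenvalues are real; they are the roots of det(λI − M) = λ³ − (tr M) λ² + s λ − det M, where s is the sum of the principal 2×2 minors.
tr M = -3 + 2 + (-1) = -2.
s = ((-3)·2 − 1²) + ((-3)·(-1) − (-2)²) + (2·(-1) − (-3)²) = -7 + (-1) + (-11) = -19.
det M (expand along row 1) = (-3)·(-11) − 1·(-7) + (-2)·1 = 38.
Characteristic polynomial: λ³ + 2λ² − 19λ − 38 = 0.
Substitute λ = y + (tr M)/3 = y − 0.666667 to remove the quadratic term: y³ + p·y + q = 0 with p = s − (tr M)²/3 = -20.333333 and q = −2(tr M)³/27 + (tr M)·s/3 − det M = -24.740741.
Three real roots ⇒ use the trigonometric (Viète) form: r = 2√(−p/3) = 5.206833, φ = arccos(3q/(p·r)) = arccos(0.701054) = 0.793921 rad.
y_k = r·cos(φ/3 − 2πk/3) for k = 0, 1, 2 gives y = 5.025566, -1.333333, -3.692232.
λ_k = y_k − 0.666667 gives λ = 4.3589, -2.0000, -4.3589 (check: the sum is -2.0000 = tr M).

Hence λ_max = 4.3589 and λ_min = -4.3589.


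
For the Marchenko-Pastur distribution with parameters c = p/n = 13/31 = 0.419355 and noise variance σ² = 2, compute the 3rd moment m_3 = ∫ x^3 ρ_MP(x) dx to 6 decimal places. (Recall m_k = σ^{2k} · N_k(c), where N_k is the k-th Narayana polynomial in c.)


E[X³] = σ⁶ (1 + 3c + c²) (third MP moment). With σ² = 2 (so σ⁶ = 8) and c = 13/31 = 0.419355: E[X³] = 8 · (1 + 3·0.419355 + (0.419355)²) = 8 · 2.433923.

So E[X^3] = 19.471384.


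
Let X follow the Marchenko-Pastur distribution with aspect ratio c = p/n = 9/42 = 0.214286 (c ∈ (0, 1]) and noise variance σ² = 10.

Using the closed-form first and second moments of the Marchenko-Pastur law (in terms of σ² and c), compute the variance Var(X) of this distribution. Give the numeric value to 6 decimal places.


Recall the MP moments m_1 = E[X] = σ² and m_2 = E[X²] = σ⁴ (1 + c).
m_1 = E[X] = σ² = 10, so m_1² = 100.
m_2 = E[X²] = σ⁴ (1 + c) = 100 · (1 + 0.214286) = 100 · 1.214286 = 121.428571.
(Note m_2 − m_1² simplifies to c · σ⁴ = 0.214286 · 100.)

Var(X) = m_2 − m_1² = 121.428571 − 100 = 21.428571.


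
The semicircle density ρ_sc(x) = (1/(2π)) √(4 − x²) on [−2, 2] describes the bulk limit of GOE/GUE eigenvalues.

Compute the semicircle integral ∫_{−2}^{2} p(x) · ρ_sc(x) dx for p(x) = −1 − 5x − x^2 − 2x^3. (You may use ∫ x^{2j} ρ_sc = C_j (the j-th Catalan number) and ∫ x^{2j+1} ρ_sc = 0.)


Write p(x) = Σ a_i x^i, split into monomials and integrate each against ρ_sc separately.
Using ∫ x^{2j} ρ_sc = C_j = (1/(j+1)) C(2j, j) (Catalan numbers) and ∫ x^{2j+1} ρ_sc = 0 (odd monomials vanish by symmetry):
  i = 0 (even): a_0 · C_{0} = -1 · 1 = -1
  i = 1 (odd): ∫ x^1 ρ_sc = 0 (vanishes)
  i = 2 (even): a_2 · C_{1} = -1 · 1 = -1
  i = 3 (odd): ∫ x^3 ρ_sc = 0 (vanishes)

Summing the contributions: ∫_{−2}^{2} p(x) ρ_sc(x) dx = (-1) + (-1) = -2.


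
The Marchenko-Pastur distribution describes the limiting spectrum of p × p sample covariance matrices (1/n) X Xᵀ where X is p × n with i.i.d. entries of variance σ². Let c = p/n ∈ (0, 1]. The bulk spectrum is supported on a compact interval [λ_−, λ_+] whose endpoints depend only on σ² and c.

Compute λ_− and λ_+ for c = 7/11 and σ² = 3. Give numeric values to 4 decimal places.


c = 7/11 = 0.636364; √c = 0.797724.
λ_− = σ² (1 − √c)² = 3 · (1 − 0.797724)² = 3 · (0.202276)² = 0.122747.
λ_+ = σ² (1 + √c)² = 3 · (1 + 0.797724)² = 3 · (1.797724)² = 9.695435.

Rounded to 4 decimal places: λ_− ≈ 0.1227, λ_+ ≈ 9.6954.


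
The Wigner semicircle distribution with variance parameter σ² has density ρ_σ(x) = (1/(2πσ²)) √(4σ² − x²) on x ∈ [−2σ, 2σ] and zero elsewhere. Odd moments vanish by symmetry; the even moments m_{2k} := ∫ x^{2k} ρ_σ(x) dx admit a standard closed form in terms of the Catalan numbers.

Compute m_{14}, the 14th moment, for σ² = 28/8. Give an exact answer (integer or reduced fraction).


By the scaled semicircle moment identity, m_{2k} = σ^{2k} · C_k with k = 7.
C_7 = (1/(k+1)) · C(2k, k) = (1/8) · C(14, 7) = (1/8) · 3432 = 429.
σ^{2k} = (σ²)^k = (28/8)^7 = 823543/128.

Therefore m_{14} = σ^{14} · C_7 = (823543/128) · 429 = 353299947/128.


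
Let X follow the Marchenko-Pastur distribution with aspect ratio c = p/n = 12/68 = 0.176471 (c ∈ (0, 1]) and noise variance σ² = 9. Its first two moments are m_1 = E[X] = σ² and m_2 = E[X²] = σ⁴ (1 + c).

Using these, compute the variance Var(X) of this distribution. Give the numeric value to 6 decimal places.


m_1 = E[X] = σ² = 9, so m_1² = 81.
m_2 = E[X²] = σ⁴ (1 + c) = 81 · (1 + 0.176471) = 81 · 1.176471 = 95.294118.
(Note m_2 − m_1² simplifies to c · σ⁴ = 0.176471 · 81.)

Var(X) = m_2 − m_1² = 95.294118 − 81 = 14.294118.


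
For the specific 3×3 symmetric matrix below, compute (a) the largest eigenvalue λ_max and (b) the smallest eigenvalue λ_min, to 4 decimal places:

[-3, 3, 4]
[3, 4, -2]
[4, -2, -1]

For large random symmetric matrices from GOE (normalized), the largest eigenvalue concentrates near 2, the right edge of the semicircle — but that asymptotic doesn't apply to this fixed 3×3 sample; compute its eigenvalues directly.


Since M is real symmetric, all three eigenvalues are real; they are the roots of det(λI − M) = λ³ − (tr M) λ² + s λ − det M, where s is the sum of the principal 2×2 minors.
tr M = -3 + 4 + (-1) = 0.
s = ((-3)·4 − 3²) + ((-3)·(-1) − 4²) + (4·(-1) − (-2)²) = -21 + (-13) + (-8) = -42.
det M (expand along row 1) = (-3)·(-8) − 3·5 + 4·(-22) = -79.
Characteristic polynomial: λ³ − 42λ + 79 = 0.
Substitute λ = y + (tr M)/3 = y + 0.000000 to remove the quadratic term: y³ + p·y + q = 0 with p = s − (tr M)²/3 = -42.000000 and q = −2(tr M)³/27 + (tr M)·s/3 − det M = 79.000000.
Three real roots ⇒ use the trigonometric (Viète) form: r = 2√(−p/3) = 7.483315, φ = arccos(3q/(p·r)) = arccos(-0.754059) = 2.425016 rad.
y_k = r·cos(φ/3 − 2πk/3) for k = 0, 1, 2 gives y = 5.168732, 2.102121, -7.270853.
λ_k = y_k + 0.000000 gives λ = 5.1687, 2.1021, -7.2709 (check: the sum is 0.0000 = tr M).

Hence λ_max = 5.1687 and λ_min = -7.2709.


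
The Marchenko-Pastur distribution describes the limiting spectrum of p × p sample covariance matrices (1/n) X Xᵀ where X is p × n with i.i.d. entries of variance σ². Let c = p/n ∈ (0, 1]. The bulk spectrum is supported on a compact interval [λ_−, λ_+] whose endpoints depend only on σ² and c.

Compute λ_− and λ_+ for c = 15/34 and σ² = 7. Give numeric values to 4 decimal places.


c = 15/34 = 0.441176; √c = 0.664211.
λ_− = σ² (1 − √c)² = 7 · (1 − 0.664211)² = 7 · (0.335789)² = 0.789279.
λ_+ = σ² (1 + √c)² = 7 · (1 + 0.664211)² = 7 · (1.664211)² = 19.387192.

Rounded to 4 decimal places: λ_− ≈ 0.7893, λ_+ ≈ 19.3872.


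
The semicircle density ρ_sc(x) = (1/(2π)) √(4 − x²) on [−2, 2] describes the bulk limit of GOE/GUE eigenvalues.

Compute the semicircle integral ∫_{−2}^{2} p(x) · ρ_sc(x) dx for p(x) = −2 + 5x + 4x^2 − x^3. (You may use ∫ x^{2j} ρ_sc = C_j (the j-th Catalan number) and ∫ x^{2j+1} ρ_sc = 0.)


Write p(x) = Σ a_i x^i, split into monomials and integrate each against ρ_sc separately.
Using ∫ x^{2j} ρ_sc = C_j = (1/(j+1)) C(2j, j) (Catalan numbers) and ∫ x^{2j+1} ρ_sc = 0 (odd monomials vanish by symmetry):
  i = 0 (even): a_0 · C_{0} = -2 · 1 = -2
  i = 1 (odd): ∫ x^1 ρ_sc = 0 (vanishes)
  i = 2 (even): a_2 · C_{1} = 4 · 1 = 4
  i = 3 (odd): ∫ x^3 ρ_sc = 0 (vanishes)

Summing the contributions: ∫_{−2}^{2} p(x) ρ_sc(x) dx = (-2) + 4 = 2.


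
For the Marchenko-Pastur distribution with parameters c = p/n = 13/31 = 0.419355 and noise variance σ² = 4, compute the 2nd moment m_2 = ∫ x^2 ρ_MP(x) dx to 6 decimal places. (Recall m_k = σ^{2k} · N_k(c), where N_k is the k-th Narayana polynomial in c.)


E[X²] = σ⁴ (1 + c) (second MP moment). With σ² = 4 (so σ⁴ = 16) and c = 13/31 = 0.419355: E[X²] = 16 · (1 + 0.419355) = 16 · 1.419355.

So E[X^2] = 22.709677.


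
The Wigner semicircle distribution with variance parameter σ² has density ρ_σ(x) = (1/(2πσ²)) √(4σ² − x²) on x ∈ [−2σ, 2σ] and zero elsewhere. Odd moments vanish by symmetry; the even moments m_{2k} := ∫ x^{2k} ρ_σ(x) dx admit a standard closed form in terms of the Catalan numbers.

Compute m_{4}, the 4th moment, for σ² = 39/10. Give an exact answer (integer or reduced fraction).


By the scaled semicircle moment identity, m_{2k} = σ^{2k} · C_k with k = 2.
C_2 = (1/(k+1)) · C(2k, k) = (1/3) · C(4, 2) = (1/3) · 6 = 2.
σ^{2k} = (σ²)^k = (39/10)^2 = 1521/100.

Therefore m_{4} = σ^{4} · C_2 = (1521/100) · 2 = 1521/50.


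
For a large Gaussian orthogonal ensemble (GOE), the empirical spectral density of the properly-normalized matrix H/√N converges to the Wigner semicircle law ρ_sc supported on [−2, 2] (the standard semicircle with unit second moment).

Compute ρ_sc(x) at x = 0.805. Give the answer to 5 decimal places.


ρ_sc(x) = (1/(2π)) √(4 − x²). With x = 0.805:
  4 − x² = 4 − (0.805)² = 4 − 0.648025 = 3.351975.
  √(4 − x²) = 1.830840.
  1/(2π) = 0.159155.
  ρ_sc(0.805) = 0.159155 · 1.830840 = 0.291387.

Rounded to 5 decimal places: ρ_sc(0.805) ≈ 0.29139.


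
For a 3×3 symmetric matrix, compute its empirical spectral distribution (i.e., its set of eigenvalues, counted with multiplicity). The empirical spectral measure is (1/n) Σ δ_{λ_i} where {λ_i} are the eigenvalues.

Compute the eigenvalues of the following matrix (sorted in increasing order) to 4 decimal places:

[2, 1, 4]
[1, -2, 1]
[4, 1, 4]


Since M is real symmetric, all three eigenvalues are real; they are the roots of det(λI − M) = λ³ − (tr M) λ² + s λ − det M, where s is the sum of the principal 2×2 minors.
tr M = 2 + (-2) + 4 = 4.
s = (2·(-2) − 1²) + (2·4 − 4²) + ((-2)·4 − 1²) = -5 + (-8) + (-9) = -22.
det M (expand along row 1) = 2·(-9) − 1·0 + 4·9 = 18.
Characteristic polynomial: λ³ − 4λ² − 22λ − 18 = 0.
Substitute λ = y + (tr M)/3 = y + 1.333333 to remove the quadratic term: y³ + p·y + q = 0 with p = s − (tr M)²/3 = -27.333333 and q = −2(tr M)³/27 + (tr M)·s/3 − det M = -52.074074.
Three real roots ⇒ use the trigonometric (Viète) form: r = 2√(−p/3) = 6.036923, φ = arccos(3q/(p·r)) = arccos(0.946748) = 0.327814 rad.
y_k = r·cos(φ/3 − 2πk/3) for k = 0, 1, 2 gives y = 6.000918, -2.430310, -3.570608.
λ_k = y_k + 1.333333 gives λ = 7.3343, -1.0970, -2.2373 (check: the sum is 4.0000 = tr M).

Eigenvalues sorted in increasing order: [-2.2373, -1.0970, 7.3343].


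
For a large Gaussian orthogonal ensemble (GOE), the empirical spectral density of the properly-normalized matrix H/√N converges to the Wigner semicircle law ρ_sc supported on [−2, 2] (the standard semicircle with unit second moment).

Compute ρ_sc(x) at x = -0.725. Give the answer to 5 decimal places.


ρ_sc(x) = (1/(2π)) √(4 − x²). With x = -0.725:
  4 − x² = 4 − (-0.725)² = 4 − 0.525625 = 3.474375.
  √(4 − x²) = 1.863968.
  1/(2π) = 0.159155.
  ρ_sc(-0.725) = 0.159155 · 1.863968 = 0.296660.

Rounded to 5 decimal places: ρ_sc(-0.725) ≈ 0.29666.


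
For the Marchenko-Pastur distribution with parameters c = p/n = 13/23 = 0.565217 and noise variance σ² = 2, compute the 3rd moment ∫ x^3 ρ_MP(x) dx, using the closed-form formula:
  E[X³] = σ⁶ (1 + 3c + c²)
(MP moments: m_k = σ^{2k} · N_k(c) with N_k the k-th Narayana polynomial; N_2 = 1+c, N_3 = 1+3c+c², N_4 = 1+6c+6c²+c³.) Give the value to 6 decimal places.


E[X³] = σ⁶ (1 + 3c + c²) (third MP moment). With σ² = 2 (so σ⁶ = 8) and c = 13/23 = 0.565217: E[X³] = 8 · (1 + 3·0.565217 + (0.565217)²) = 8 · 3.015123.

So E[X^3] = 24.120983.


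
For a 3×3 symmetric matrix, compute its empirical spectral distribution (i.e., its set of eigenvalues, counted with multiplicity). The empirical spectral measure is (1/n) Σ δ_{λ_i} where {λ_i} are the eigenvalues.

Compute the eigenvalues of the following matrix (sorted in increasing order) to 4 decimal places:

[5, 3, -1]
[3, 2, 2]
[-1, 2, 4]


Since M is real symmetric, all three eigenvalues are real; they are the roots of det(λI − M) = λ³ − (tr M) λ² + s λ − det M, where s is the sum of the principal 2×2 minors.
tr M = 5 + 2 + 4 = 11.
s = (5·2 − 3²) + (5·4 − (-1)²) + (2·4 − 2²) = 1 + 19 + 4 = 24.
det M (expand along row 1) = 5·4 − 3·14 + (-1)·8 = -30.
Characteristic polynomial: λ³ − 11λ² + 24λ + 30 = 0.
Substitute λ = y + (tr M)/3 = y + 3.666667 to remove the quadratic term: y³ + p·y + q = 0 with p = s − (tr M)²/3 = -16.333333 and q = −2(tr M)³/27 + (tr M)·s/3 − det M = 19.407407.
Three real roots ⇒ use the trigonometric (Viète) form: r = 2√(−p/3) = 4.666667, φ = arccos(3q/(p·r)) = arccos(-0.763848) = 2.440051 rad.
y_k = r·cos(φ/3 − 2πk/3) for k = 0, 1, 2 gives y = 3.206317, 1.333333, -4.539650.
λ_k = y_k + 3.666667 gives λ = 6.8730, 5.0000, -0.8730 (check: the sum is 11.0000 = tr M).

Eigenvalues sorted in increasing order: [-0.8730, 5.0000, 6.8730].


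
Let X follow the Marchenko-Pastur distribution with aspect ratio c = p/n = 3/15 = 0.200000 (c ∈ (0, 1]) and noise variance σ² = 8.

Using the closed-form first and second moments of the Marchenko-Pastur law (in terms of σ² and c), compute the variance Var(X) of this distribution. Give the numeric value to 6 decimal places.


Recall the MP moments m_1 = E[X] = σ² and m_2 = E[X²] = σ⁴ (1 + c).
m_1 = E[X] = σ² = 8, so m_1² = 64.
m_2 = E[X²] = σ⁴ (1 + c) = 64 · (1 + 0.200000) = 64 · 1.200000 = 76.800000.
(Note m_2 − m_1² simplifies to c · σ⁴ = 0.200000 · 64.)

Var(X) = m_2 − m_1² = 76.800000 − 64 = 12.800000.


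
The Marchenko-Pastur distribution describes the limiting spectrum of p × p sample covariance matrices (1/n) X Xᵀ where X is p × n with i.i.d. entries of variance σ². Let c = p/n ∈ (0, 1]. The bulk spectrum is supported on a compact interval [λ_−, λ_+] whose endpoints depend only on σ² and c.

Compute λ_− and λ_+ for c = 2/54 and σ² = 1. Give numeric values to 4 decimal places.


c = 2/54 = 0.037037; √c = 0.192450.
λ_− = σ² (1 − √c)² = 1 · (1 − 0.192450)² = 1 · (0.807550)² = 0.652137.
λ_+ = σ² (1 + √c)² = 1 · (1 + 0.192450)² = 1 · (1.192450)² = 1.421937.

Rounded to 4 decimal places: λ_− ≈ 0.6521, λ_+ ≈ 1.4219.


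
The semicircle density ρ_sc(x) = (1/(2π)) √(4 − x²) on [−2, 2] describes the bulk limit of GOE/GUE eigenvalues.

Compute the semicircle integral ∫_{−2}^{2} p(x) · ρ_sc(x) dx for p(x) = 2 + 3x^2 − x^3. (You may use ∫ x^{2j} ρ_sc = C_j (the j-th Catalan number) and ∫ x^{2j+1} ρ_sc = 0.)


Write p(x) = Σ a_i x^i, split into monomials and integrate each against ρ_sc separately.
Using ∫ x^{2j} ρ_sc = C_j = (1/(j+1)) C(2j, j) (Catalan numbers) and ∫ x^{2j+1} ρ_sc = 0 (odd monomials vanish by symmetry):
  i = 0 (even): a_0 · C_{0} = 2 · 1 = 2
  i = 2 (even): a_2 · C_{1} = 3 · 1 = 3
  i = 3 (odd): ∫ x^3 ρ_sc = 0 (vanishes)

Summing the contributions: ∫_{−2}^{2} p(x) ρ_sc(x) dx = 2 + 3 = 5.


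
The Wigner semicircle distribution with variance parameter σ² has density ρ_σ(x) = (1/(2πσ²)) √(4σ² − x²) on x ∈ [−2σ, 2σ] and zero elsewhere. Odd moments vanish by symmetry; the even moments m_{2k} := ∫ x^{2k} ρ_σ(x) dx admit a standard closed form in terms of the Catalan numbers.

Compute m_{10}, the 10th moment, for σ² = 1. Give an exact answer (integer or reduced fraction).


By the scaled semicircle moment identity, m_{2k} = σ^{2k} · C_k with k = 5.
C_5 = (1/(k+1)) · C(2k, k) = (1/6) · C(10, 5) = (1/6) · 252 = 42.
σ^{2k} = (σ²)^k = (1)^5 = 1.

Therefore m_{10} = σ^{10} · C_5 = 1 · 42 = 42.


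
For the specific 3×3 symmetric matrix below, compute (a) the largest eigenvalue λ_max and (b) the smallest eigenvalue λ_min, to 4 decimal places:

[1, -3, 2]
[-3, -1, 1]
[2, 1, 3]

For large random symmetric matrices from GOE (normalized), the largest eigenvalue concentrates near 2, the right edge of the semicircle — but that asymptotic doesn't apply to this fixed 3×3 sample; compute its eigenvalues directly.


Since M is real symmetric, all three eigenvalues are real; they are the roots of det(λI − M) = λ³ − (tr M) λ² + s λ − det M, where s is the sum of the principal 2×2 minors.
tr M = 1 + (-1) + 3 = 3.
s = (1·(-1) − (-3)²) + (1·3 − 2²) + ((-1)·3 − 1²) = -10 + (-1) + (-4) = -15.
det M (expand along row 1) = 1·(-4) − (-3)·(-11) + 2·(-1) = -39.
Characteristic polynomial: λ³ − 3λ² − 15λ + 39 = 0.
Substitute λ = y + (tr M)/3 = y + 1.000000 to remove the quadratic term: y³ + p·y + q = 0 with p = s − (tr M)²/3 = -18.000000 and q = −2(tr M)³/27 + (tr M)·s/3 − det M = 22.000000.
Three real roots ⇒ use the trigonometric (Viète) form: r = 2√(−p/3) = 4.898979, φ = arccos(3q/(p·r)) = arccos(-0.748455) = 2.416526 rad.
y_k = r·cos(φ/3 − 2πk/3) for k = 0, 1, 2 gives y = 3.393741, 1.362850, -4.756591.
λ_k = y_k + 1.000000 gives λ = 4.3937, 2.3629, -3.7566 (check: the sum is 3.0000 = tr M).

Hence λ_max = 4.3937 and λ_min = -3.7566.


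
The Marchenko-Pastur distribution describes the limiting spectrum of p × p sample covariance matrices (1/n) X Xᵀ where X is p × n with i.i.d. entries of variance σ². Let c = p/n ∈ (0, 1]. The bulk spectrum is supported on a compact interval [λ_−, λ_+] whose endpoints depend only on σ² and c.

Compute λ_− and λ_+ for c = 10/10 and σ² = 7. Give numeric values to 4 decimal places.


c = 10/10 = 1.000000; √c = 1.000000.
λ_− = σ² (1 − √c)² = 7 · (1 − 1.000000)² = 7 · (0.000000)² = 0.000000.
λ_+ = σ² (1 + √c)² = 7 · (1 + 1.000000)² = 7 · (2.000000)² = 28.000000.

Rounded to 4 decimal places: λ_− ≈ 0.0000, λ_+ ≈ 28.0000.
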